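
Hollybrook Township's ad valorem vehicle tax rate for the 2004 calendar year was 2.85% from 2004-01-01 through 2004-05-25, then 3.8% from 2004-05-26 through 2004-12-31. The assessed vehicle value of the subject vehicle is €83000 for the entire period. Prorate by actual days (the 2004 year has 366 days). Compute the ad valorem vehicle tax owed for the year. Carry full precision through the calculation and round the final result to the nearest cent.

2004-01-01 to 2004-05-25: 146 days at 2.85% → €83000 × 2.85% × 146/366 = €943.6148
2004-05-26 to 2004-12-31: 220 days at 3.8% → €83000 × 3.8% × 220/366 = €1895.8470
Total = €2839.4617

€2839.46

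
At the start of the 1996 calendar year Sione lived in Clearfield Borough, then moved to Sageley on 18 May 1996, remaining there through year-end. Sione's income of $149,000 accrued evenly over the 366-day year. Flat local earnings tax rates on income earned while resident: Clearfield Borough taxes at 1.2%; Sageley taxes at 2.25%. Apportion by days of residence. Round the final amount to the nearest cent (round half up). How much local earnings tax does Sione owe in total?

$2,762.61

Clearfield Borough, 1 January – 17 May 1996: 138 days → $149,000 × 1.2% × 138/366 = $674.1639
Sageley, 18 May – 31 December 1996: 228 days → $149,000 × 2.25% × 228/366 = $2,088.4426
Total = $2,762.6066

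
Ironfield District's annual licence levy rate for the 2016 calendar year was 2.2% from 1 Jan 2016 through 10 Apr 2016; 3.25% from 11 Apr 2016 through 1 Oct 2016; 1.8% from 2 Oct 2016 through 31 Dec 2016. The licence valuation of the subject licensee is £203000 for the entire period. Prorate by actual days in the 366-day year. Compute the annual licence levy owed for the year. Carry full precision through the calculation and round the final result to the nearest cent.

1 Jan – 10 Apr 2016: 101 days at 2.2% → £203000 × 2.2% × 101/366 = £1232.4208
11 Apr – 1 Oct 2016: 174 days at 3.25% → £203000 × 3.25% × 174/366 = £3136.5164
2 Oct – 31 Dec 2016: 91 days at 1.8% → £203000 × 1.8% × 91/366 = £908.5082
Total = £5277.4454

£5277.45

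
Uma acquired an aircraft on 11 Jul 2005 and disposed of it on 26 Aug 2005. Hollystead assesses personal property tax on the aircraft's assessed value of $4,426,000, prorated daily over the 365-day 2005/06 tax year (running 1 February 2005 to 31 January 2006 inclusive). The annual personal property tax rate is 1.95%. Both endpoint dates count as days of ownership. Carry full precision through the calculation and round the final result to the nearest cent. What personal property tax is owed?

Days held (11 Jul – 26 Aug 2005): 47 out of 365
Tax = $4,426,000 × 1.95% × 47/365 = $11,113.5041

$11,113.50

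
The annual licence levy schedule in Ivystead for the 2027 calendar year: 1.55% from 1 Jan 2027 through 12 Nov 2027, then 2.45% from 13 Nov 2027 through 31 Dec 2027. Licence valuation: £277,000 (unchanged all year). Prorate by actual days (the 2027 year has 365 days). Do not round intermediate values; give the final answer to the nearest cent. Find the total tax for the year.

£4,628.18

1 Jan – 12 Nov 2027: 316 days at 1.55% → £277,000 × 1.55% × 316/365 = £3,717.1123
13 Nov – 31 Dec 2027: 49 days at 2.45% → £277,000 × 2.45% × 49/365 = £911.0644
Total = £4,628.1767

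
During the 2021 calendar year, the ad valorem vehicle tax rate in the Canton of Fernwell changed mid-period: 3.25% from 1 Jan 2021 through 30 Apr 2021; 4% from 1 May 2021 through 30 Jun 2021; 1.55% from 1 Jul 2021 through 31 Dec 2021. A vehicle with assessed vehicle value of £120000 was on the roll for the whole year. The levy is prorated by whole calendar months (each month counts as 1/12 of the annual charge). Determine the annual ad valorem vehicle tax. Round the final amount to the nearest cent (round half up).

1 Jan – 30 Apr 2021: 4 months at 3.25% → £120000 × 3.25% × 4/12 = £1300.0000
1 May – 30 Jun 2021: 2 months at 4% → £120000 × 4% × 2/12 = £800.0000
1 Jul – 31 Dec 2021: 6 months at 1.55% → £120000 × 1.55% × 6/12 = £930.0000
Total = £3030.0000

£3030.00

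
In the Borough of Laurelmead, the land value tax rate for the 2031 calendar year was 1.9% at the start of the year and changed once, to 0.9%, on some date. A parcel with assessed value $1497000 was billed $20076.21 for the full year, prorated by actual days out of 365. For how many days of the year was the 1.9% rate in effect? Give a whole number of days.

Let d = days at the first rate; then 365 − d days at the second rate.
$1497000 × [1.9%·d + 0.9%·(365−d)] / 365 = $20076.21
Solving gives d = 161, so the new rate took effect on 11 June 2031.

161 days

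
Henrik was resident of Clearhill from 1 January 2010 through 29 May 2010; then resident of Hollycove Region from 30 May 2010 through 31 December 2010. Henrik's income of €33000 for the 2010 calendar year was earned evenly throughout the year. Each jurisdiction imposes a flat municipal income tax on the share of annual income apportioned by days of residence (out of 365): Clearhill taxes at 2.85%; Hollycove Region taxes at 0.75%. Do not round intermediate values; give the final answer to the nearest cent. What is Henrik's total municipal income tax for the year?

€530.40

Clearhill, 1 January – 29 May 2010: 149 days → €33000 × 2.85% × 149/365 = €383.9301
Hollycove Region, 30 May – 31 December 2010: 216 days → €33000 × 0.75% × 216/365 = €146.4658
Total = €530.3959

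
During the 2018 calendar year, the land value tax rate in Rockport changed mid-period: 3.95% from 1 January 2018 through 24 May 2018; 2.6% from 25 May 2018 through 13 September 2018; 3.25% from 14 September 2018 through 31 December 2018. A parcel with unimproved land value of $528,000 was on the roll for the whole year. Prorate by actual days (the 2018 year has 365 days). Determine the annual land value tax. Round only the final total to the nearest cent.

$17,565.04

1 January – 24 May 2018: 144 days at 3.95% → $528,000 × 3.95% × 144/365 = $8,228.1205
25 May – 13 September 2018: 112 days at 2.6% → $528,000 × 2.6% × 112/365 = $4,212.4274
14 September – 31 December 2018: 109 days at 3.25% → $528,000 × 3.25% × 109/365 = $5,124.4932
Total = $17,565.0411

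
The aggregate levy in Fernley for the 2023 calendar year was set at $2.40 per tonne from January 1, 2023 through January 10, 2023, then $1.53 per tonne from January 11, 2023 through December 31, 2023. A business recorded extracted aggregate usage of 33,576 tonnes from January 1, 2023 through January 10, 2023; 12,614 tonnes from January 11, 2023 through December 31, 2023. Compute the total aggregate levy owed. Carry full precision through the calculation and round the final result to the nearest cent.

January 1 – January 10, 2023: 33,576 tonnes at $2.40/tonne → $80,582.40
January 11 – December 31, 2023: 12,614 tonnes at $1.53/tonne → $19,299.42

$99,881.82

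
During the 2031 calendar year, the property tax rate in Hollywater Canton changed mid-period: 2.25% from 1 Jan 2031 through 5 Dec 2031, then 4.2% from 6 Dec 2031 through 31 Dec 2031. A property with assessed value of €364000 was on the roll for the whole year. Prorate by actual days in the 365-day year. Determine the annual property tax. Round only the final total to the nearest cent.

€8695.61

1 Jan – 5 Dec 2031: 339 days at 2.25% → €364000 × 2.25% × 339/365 = €7606.6027
6 Dec – 31 Dec 2031: 26 days at 4.2% → €364000 × 4.2% × 26/365 = €1089.0082
Total = €8695.6110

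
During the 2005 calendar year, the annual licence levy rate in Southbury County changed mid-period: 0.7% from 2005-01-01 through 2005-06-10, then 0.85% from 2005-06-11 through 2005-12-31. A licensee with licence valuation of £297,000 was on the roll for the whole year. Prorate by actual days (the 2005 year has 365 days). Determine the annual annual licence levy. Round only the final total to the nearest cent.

£2,327.99

2005-01-01 to 2005-06-10: 161 days at 0.7% → £297,000 × 0.7% × 161/365 = £917.0384
2005-06-11 to 2005-12-31: 204 days at 0.85% → £297,000 × 0.85% × 204/365 = £1,410.9534
Total = £2,327.9918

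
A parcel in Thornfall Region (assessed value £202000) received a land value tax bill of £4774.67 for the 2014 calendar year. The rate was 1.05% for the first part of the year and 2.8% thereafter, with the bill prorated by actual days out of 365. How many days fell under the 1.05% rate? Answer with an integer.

91 days

Let d = days at the first rate; then 365 − d days at the second rate.
£202000 × [1.05%·d + 2.8%·(365−d)] / 365 = £4774.67
Solving gives d = 91, so the new rate took effect on April 2, 2014.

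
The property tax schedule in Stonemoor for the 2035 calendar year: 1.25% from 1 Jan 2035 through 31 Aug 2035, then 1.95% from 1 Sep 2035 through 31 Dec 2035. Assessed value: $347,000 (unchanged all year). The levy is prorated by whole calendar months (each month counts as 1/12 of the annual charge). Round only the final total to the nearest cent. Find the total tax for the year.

$5,147.17

1 Jan – 31 Aug 2035: 8 months at 1.25% → $347,000 × 1.25% × 8/12 = $2,891.6667
1 Sep – 31 Dec 2035: 4 months at 1.95% → $347,000 × 1.95% × 4/12 = $2,255.5000
Total = $5,147.1667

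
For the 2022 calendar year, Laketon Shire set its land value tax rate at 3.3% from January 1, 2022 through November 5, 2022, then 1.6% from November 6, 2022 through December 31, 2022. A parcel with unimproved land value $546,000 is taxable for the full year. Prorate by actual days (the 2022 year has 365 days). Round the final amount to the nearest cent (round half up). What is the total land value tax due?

$16,593.91

January 1 – November 5, 2022: 309 days at 3.3% → $546,000 × 3.3% × 309/365 = $15,253.5945
November 6 – December 31, 2022: 56 days at 1.6% → $546,000 × 1.6% × 56/365 = $1,340.3178
Total = $16,593.9123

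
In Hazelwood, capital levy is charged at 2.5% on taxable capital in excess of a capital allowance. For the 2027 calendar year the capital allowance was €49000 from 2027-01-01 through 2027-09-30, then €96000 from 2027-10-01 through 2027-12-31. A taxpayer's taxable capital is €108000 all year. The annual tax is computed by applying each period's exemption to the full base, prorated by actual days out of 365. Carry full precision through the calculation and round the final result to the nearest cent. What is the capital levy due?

2027-01-01 to 2027-09-30: 273 days, exemption €49000 → (€108000 − €49000) × 2.5% × 273/365 = €1103.2192
2027-10-01 to 2027-12-31: 92 days, exemption €96000 → (€108000 − €96000) × 2.5% × 92/365 = €75.6164
Total = €1178.8356

€1178.84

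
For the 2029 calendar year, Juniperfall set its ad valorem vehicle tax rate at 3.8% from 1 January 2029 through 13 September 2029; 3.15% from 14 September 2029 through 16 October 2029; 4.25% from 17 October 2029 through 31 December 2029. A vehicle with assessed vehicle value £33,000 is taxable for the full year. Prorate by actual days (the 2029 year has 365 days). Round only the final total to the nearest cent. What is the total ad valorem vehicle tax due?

£1,265.53

1 January – 13 September 2029: 256 days at 3.8% → £33,000 × 3.8% × 256/365 = £879.5178
14 September – 16 October 2029: 33 days at 3.15% → £33,000 × 3.15% × 33/365 = £93.9822
17 October – 31 December 2029: 76 days at 4.25% → £33,000 × 4.25% × 76/365 = £292.0274
Total = £1,265.5274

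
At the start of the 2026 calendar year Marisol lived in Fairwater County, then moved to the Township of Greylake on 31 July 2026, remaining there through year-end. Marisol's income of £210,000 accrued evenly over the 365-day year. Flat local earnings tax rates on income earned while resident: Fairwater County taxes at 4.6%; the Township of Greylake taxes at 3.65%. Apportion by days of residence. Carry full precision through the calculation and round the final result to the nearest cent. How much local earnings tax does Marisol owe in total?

Fairwater County, 1 January – 30 July 2026: 211 days → £210,000 × 4.6% × 211/365 = £5,584.2740
The Township of Greylake, 31 July – 31 December 2026: 154 days → £210,000 × 3.65% × 154/365 = £3,234.0000
Total = £8,818.2740

£8,818.27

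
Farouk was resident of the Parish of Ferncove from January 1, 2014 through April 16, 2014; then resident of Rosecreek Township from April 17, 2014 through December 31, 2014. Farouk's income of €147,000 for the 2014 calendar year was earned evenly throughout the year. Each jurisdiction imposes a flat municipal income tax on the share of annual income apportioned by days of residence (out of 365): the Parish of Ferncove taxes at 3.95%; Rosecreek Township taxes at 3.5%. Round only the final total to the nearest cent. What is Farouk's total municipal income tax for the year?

€5,337.11

The Parish of Ferncove, January 1 – April 16, 2014: 106 days → €147,000 × 3.95% × 106/365 = €1,686.2712
Rosecreek Township, April 17 – December 31, 2014: 259 days → €147,000 × 3.5% × 259/365 = €3,650.8356
Total = €5,337.1068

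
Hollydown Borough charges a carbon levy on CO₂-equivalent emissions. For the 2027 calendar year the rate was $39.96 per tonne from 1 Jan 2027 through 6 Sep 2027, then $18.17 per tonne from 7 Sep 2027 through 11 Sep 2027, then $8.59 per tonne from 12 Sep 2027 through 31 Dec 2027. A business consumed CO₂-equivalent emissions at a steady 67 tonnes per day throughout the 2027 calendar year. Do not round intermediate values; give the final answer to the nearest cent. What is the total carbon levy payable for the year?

1 Jan – 6 Sep 2027: 249 days × 67 tonnes/day = 16,683 tonnes at $39.96/tonne → $666,652.68
7 Sep – 11 Sep 2027: 5 days × 67 tonnes/day = 335 tonnes at $18.17/tonne → $6,086.95
12 Sep – 31 Dec 2027: 111 days × 67 tonnes/day = 7,437 tonnes at $8.59/tonne → $63,883.83

$736,623.46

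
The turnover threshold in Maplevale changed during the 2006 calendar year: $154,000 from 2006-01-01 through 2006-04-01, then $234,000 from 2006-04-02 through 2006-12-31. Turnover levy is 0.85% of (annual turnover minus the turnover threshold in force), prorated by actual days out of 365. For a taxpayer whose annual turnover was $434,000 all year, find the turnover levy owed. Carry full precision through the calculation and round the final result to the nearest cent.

2006-01-01 to 2006-04-01: 91 days, exemption $154,000 → ($434,000 − $154,000) × 0.85% × 91/365 = $593.3699
2006-04-02 to 2006-12-31: 274 days, exemption $234,000 → ($434,000 − $234,000) × 0.85% × 274/365 = $1,276.1644
Total = $1,869.5342

$1,869.53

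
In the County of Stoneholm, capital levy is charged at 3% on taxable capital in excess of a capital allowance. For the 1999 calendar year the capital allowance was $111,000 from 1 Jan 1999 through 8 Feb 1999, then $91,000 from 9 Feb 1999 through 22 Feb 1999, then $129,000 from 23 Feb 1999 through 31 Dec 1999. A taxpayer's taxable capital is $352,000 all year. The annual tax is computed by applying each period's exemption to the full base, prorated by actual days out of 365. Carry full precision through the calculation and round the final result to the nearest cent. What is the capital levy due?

1 Jan – 8 Feb 1999: 39 days, exemption $111,000 → ($352,000 − $111,000) × 3% × 39/365 = $772.5205
9 Feb – 22 Feb 1999: 14 days, exemption $91,000 → ($352,000 − $91,000) × 3% × 14/365 = $300.3288
23 Feb – 31 Dec 1999: 312 days, exemption $129,000 → ($352,000 − $129,000) × 3% × 312/365 = $5,718.5753
Total = $6,791.4247

$6,791.42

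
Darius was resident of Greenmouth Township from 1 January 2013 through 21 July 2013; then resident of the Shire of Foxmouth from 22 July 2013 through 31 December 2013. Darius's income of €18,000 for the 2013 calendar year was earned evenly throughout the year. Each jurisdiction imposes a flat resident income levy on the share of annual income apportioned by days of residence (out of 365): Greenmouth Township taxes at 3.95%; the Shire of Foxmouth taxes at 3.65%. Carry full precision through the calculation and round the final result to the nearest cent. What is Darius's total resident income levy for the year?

€686.88

Greenmouth Township, 1 January – 21 July 2013: 202 days → €18,000 × 3.95% × 202/365 = €393.4849
The Shire of Foxmouth, 22 July – 31 December 2013: 163 days → €18,000 × 3.65% × 163/365 = €293.4000
Total = €686.8849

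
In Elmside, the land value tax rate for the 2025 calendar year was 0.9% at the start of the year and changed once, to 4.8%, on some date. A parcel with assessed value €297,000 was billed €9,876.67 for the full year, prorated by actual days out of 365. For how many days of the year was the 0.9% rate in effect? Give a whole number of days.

Let d = days at the first rate; then 365 − d days at the second rate.
€297,000 × [0.9%·d + 4.8%·(365−d)] / 365 = €9,876.67
Solving gives d = 138, so the new rate took effect on 19 May 2025.

138 days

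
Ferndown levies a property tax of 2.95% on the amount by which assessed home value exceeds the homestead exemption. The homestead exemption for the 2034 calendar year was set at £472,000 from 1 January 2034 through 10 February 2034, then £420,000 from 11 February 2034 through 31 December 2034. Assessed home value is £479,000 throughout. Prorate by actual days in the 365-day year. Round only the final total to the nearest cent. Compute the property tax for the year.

1 January – 10 February 2034: 41 days, exemption £472,000 → (£479,000 − £472,000) × 2.95% × 41/365 = £23.1959
11 February – 31 December 2034: 324 days, exemption £420,000 → (£479,000 − £420,000) × 2.95% × 324/365 = £1,544.9918
Total = £1,568.1877

£1,568.19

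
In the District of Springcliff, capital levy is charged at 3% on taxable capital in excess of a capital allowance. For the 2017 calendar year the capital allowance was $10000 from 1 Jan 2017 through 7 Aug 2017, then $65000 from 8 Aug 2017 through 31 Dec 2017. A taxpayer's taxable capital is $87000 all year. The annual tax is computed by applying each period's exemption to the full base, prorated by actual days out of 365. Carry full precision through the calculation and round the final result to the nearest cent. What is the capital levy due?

1 Jan – 7 Aug 2017: 219 days, exemption $10000 → ($87000 − $10000) × 3% × 219/365 = $1386.0000
8 Aug – 31 Dec 2017: 146 days, exemption $65000 → ($87000 − $65000) × 3% × 146/365 = $264.0000
Total = $1650.0000

$1650.00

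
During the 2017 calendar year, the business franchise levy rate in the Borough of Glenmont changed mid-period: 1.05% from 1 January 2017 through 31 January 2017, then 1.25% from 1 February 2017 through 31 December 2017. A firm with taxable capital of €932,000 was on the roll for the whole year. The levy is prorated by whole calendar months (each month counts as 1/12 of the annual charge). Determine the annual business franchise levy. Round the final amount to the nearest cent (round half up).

€11,494.67

1 January – 31 January 2017: 1 month at 1.05% → €932,000 × 1.05% × 1/12 = €815.5000
1 February – 31 December 2017: 11 months at 1.25% → €932,000 × 1.25% × 11/12 = €10,679.1667
Total = €11,494.6667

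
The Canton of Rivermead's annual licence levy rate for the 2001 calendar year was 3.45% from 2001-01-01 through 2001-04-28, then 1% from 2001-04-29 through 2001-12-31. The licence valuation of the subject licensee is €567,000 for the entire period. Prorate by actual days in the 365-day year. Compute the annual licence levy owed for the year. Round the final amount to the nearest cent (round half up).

€10,160.95

2001-01-01 to 2001-04-28: 118 days at 3.45% → €567,000 × 3.45% × 118/365 = €6,323.9918
2001-04-29 to 2001-12-31: 247 days at 1% → €567,000 × 1% × 247/365 = €3,836.9589
Total = €10,160.9507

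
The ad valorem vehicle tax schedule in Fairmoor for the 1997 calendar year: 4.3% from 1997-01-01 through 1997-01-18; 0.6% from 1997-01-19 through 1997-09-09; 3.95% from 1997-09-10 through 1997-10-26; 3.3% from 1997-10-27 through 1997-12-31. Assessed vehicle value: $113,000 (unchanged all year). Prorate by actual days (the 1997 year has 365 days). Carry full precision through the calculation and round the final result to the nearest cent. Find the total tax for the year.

1997-01-01 to 1997-01-18: 18 days at 4.3% → $113,000 × 4.3% × 18/365 = $239.6219
1997-01-19 to 1997-09-09: 234 days at 0.6% → $113,000 × 0.6% × 234/365 = $434.6630
1997-09-10 to 1997-10-26: 47 days at 3.95% → $113,000 × 3.95% × 47/365 = $574.7521
1997-10-27 to 1997-12-31: 66 days at 3.3% → $113,000 × 3.3% × 66/365 = $674.2849
Total = $1,923.3219

$1,923.32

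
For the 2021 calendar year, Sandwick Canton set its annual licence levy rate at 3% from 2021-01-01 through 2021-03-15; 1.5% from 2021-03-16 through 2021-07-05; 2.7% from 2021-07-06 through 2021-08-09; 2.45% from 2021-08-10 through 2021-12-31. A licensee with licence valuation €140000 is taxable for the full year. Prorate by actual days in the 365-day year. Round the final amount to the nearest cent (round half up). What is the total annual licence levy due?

2021-01-01 to 2021-03-15: 74 days at 3% → €140000 × 3% × 74/365 = €851.5068
2021-03-16 to 2021-07-05: 112 days at 1.5% → €140000 × 1.5% × 112/365 = €644.3836
2021-07-06 to 2021-08-09: 35 days at 2.7% → €140000 × 2.7% × 35/365 = €362.4658
2021-08-10 to 2021-12-31: 144 days at 2.45% → €140000 × 2.45% × 144/365 = €1353.2055
Total = €3211.5616

€3211.56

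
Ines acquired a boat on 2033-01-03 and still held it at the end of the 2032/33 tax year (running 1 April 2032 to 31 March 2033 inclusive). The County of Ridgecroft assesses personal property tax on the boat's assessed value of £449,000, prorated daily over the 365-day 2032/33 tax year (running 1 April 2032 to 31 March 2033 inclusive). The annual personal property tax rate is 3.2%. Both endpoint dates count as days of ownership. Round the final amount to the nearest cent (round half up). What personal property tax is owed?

Days held (2033-01-03 to 2033-03-31): 88 out of 365
Tax = £449,000 × 3.2% × 88/365 = £3,464.0658

£3,464.07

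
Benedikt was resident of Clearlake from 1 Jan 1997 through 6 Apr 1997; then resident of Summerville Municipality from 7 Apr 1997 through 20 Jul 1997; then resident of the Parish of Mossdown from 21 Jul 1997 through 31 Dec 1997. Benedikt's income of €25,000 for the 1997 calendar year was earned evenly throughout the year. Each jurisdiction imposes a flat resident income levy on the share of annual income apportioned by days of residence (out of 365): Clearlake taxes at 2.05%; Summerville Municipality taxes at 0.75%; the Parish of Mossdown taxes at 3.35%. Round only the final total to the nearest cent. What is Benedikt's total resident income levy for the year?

Clearlake, 1 Jan – 6 Apr 1997: 96 days → €25,000 × 2.05% × 96/365 = €134.7945
Summerville Municipality, 7 Apr – 20 Jul 1997: 105 days → €25,000 × 0.75% × 105/365 = €53.9384
The Parish of Mossdown, 21 Jul – 31 Dec 1997: 164 days → €25,000 × 3.35% × 164/365 = €376.3014
Total = €565.0342

€565.03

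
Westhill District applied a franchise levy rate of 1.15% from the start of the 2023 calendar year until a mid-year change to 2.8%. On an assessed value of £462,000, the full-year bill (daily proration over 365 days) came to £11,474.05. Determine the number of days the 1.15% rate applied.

70 days

Let d = days at the first rate; then 365 − d days at the second rate.
£462,000 × [1.15%·d + 2.8%·(365−d)] / 365 = £11,474.05
Solving gives d = 70, so the new rate took effect on March 12, 2023.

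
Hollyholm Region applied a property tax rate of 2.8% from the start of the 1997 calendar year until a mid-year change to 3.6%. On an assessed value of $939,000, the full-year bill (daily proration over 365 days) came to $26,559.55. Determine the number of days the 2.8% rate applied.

Let d = days at the first rate; then 365 − d days at the second rate.
$939,000 × [2.8%·d + 3.6%·(365−d)] / 365 = $26,559.55
Solving gives d = 352, so the new rate took effect on 19 Dec 1997.

352 days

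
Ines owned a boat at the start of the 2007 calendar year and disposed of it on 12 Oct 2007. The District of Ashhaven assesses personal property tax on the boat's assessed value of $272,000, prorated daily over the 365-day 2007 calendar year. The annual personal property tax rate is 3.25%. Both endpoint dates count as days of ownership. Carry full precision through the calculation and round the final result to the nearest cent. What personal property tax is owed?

Days held (1 Jan – 12 Oct 2007): 285 out of 365
Tax = $272,000 × 3.25% × 285/365 = $6,902.4658

$6,902.47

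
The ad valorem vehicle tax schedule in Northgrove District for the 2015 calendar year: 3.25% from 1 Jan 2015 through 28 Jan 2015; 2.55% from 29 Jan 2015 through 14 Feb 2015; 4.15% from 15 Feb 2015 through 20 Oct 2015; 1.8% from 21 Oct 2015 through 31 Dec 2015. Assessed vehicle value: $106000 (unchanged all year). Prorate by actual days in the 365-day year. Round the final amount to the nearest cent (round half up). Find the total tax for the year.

$3755.45

1 Jan – 28 Jan 2015: 28 days at 3.25% → $106000 × 3.25% × 28/365 = $264.2740
29 Jan – 14 Feb 2015: 17 days at 2.55% → $106000 × 2.55% × 17/365 = $125.8932
15 Feb – 20 Oct 2015: 248 days at 4.15% → $106000 × 4.15% × 248/365 = $2988.9096
21 Oct – 31 Dec 2015: 72 days at 1.8% → $106000 × 1.8% × 72/365 = $376.3726
Total = $3755.4493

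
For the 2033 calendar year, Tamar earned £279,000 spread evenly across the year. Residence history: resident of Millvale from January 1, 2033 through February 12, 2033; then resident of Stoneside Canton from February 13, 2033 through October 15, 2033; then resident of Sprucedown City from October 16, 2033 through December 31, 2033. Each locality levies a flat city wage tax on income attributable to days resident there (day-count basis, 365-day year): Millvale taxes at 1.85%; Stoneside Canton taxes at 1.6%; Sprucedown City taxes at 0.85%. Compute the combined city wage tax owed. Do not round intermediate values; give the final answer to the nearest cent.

Millvale, January 1 – February 12, 2033: 43 days → £279,000 × 1.85% × 43/365 = £608.0671
Stoneside Canton, February 13 – October 15, 2033: 245 days → £279,000 × 1.6% × 245/365 = £2,996.3836
Sprucedown City, October 16 – December 31, 2033: 77 days → £279,000 × 0.85% × 77/365 = £500.2890
Total = £4,104.7397

£4,104.74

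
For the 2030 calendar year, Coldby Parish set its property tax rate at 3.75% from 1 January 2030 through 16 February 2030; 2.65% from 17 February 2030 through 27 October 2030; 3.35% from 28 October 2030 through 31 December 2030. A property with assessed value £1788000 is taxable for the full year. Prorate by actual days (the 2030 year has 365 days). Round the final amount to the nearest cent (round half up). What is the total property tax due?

£52143.47

1 January – 16 February 2030: 47 days at 3.75% → £1788000 × 3.75% × 47/365 = £8633.8356
17 February – 27 October 2030: 253 days at 2.65% → £1788000 × 2.65% × 253/365 = £32842.8658
28 October – 31 December 2030: 65 days at 3.35% → £1788000 × 3.35% × 65/365 = £10666.7671
Total = £52143.4685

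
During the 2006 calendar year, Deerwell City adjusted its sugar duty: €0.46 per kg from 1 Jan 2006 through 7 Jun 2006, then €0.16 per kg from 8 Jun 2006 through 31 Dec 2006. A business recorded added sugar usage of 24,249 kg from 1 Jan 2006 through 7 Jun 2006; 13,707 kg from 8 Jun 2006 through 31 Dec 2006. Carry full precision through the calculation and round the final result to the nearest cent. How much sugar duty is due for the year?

1 Jan – 7 Jun 2006: 24,249 kg at €0.46/kg → €11154.54
8 Jun – 31 Dec 2006: 13,707 kg at €0.16/kg → €2193.12

€13347.66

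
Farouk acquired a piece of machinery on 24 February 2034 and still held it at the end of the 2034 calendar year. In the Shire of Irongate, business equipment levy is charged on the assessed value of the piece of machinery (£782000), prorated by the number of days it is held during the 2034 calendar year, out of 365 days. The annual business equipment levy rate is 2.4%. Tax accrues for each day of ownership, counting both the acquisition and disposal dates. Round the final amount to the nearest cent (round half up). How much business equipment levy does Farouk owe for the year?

£15991.36

Days held (24 February – 31 December 2034): 311 out of 365
Tax = £782000 × 2.4% × 311/365 = £15991.3644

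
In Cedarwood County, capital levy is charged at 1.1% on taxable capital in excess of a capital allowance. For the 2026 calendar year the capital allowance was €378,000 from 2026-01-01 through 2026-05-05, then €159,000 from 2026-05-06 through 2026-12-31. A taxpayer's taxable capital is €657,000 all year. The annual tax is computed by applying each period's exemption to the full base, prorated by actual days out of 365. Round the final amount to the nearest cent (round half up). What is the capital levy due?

2026-01-01 to 2026-05-05: 125 days, exemption €378,000 → (€657,000 − €378,000) × 1.1% × 125/365 = €1,051.0274
2026-05-06 to 2026-12-31: 240 days, exemption €159,000 → (€657,000 − €159,000) × 1.1% × 240/365 = €3,601.9726
Total = €4,653.0000

€4,653.00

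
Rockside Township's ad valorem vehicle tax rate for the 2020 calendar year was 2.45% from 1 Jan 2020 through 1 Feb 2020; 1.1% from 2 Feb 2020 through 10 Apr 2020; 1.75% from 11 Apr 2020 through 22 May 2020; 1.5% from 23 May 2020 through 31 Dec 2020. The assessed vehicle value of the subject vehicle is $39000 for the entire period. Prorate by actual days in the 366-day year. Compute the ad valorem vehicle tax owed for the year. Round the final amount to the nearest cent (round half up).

1 Jan – 1 Feb 2020: 32 days at 2.45% → $39000 × 2.45% × 32/366 = $83.5410
2 Feb – 10 Apr 2020: 69 days at 1.1% → $39000 × 1.1% × 69/366 = $80.8770
11 Apr – 22 May 2020: 42 days at 1.75% → $39000 × 1.75% × 42/366 = $78.3197
23 May – 31 Dec 2020: 223 days at 1.5% → $39000 × 1.5% × 223/366 = $356.4344
Total = $599.1721

$599.17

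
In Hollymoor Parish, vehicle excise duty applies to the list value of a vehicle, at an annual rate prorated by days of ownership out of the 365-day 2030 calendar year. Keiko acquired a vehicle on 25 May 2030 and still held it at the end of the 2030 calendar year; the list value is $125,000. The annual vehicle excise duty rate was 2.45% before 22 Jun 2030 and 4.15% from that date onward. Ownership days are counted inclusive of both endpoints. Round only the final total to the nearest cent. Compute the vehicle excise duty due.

25 May – 21 Jun 2030: 28 days at 2.45% → $125,000 × 2.45% × 28/365 = $234.9315
22 Jun – 31 Dec 2030: 193 days at 4.15% → $125,000 × 4.15% × 193/365 = $2,742.9795
Total = $2,977.9110

$2,977.91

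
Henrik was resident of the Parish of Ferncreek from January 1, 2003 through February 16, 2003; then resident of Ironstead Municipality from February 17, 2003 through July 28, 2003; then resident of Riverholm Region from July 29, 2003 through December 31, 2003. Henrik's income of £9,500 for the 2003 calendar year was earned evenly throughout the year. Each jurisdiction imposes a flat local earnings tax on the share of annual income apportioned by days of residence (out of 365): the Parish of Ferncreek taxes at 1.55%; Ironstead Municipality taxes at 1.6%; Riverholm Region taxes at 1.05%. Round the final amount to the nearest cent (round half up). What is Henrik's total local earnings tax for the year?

£129.06

The Parish of Ferncreek, January 1 – February 16, 2003: 47 days → £9,500 × 1.55% × 47/365 = £18.9610
Ironstead Municipality, February 17 – July 28, 2003: 162 days → £9,500 × 1.6% × 162/365 = £67.4630
Riverholm Region, July 29 – December 31, 2003: 156 days → £9,500 × 1.05% × 156/365 = £42.6329
Total = £129.0568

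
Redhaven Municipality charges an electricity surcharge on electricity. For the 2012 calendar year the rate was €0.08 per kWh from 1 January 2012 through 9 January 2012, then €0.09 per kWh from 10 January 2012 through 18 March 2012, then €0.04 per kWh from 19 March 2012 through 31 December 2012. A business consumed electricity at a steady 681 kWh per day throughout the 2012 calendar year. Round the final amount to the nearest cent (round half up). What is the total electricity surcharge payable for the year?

€12564.45

1 January – 9 January 2012: 9 days × 681 kWh/day = 6,129 kWh at €0.08/kWh → €490.32
10 January – 18 March 2012: 69 days × 681 kWh/day = 46,989 kWh at €0.09/kWh → €4229.01
19 March – 31 December 2012: 288 days × 681 kWh/day = 196,128 kWh at €0.04/kWh → €7845.12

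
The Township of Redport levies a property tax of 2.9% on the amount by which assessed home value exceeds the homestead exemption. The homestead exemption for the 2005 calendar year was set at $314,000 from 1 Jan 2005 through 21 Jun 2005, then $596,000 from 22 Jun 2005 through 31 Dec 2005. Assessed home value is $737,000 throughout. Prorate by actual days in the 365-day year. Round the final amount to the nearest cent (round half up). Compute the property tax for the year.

$7,942.74

1 Jan – 21 Jun 2005: 172 days, exemption $314,000 → ($737,000 − $314,000) × 2.9% × 172/365 = $5,780.6137
22 Jun – 31 Dec 2005: 193 days, exemption $596,000 → ($737,000 − $596,000) × 2.9% × 193/365 = $2,162.1288
Total = $7,942.7425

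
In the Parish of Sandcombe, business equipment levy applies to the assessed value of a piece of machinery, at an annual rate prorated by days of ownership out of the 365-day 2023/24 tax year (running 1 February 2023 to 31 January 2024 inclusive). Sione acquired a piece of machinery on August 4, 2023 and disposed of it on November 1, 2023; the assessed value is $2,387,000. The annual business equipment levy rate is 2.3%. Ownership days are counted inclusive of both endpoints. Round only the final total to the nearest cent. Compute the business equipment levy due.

Days held (August 4 – November 1, 2023): 90 out of 365
Tax = $2,387,000 × 2.3% × 90/365 = $13,537.2329

$13,537.23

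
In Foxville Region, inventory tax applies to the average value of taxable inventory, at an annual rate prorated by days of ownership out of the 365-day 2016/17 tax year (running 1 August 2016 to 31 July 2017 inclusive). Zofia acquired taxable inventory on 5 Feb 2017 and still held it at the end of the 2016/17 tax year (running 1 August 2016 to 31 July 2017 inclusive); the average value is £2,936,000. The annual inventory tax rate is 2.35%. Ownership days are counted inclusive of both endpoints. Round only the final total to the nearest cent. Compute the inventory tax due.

Days held (5 Feb – 31 Jul 2017): 177 out of 365
Tax = £2,936,000 × 2.35% × 177/365 = £33,458.3342

£33,458.33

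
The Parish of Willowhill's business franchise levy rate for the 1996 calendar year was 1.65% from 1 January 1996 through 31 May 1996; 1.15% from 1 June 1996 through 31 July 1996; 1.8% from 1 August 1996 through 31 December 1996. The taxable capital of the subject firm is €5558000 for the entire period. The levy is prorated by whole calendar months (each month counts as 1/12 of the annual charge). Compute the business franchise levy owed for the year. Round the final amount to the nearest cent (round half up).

€90549.08

1 January – 31 May 1996: 5 months at 1.65% → €5558000 × 1.65% × 5/12 = €38211.2500
1 June – 31 July 1996: 2 months at 1.15% → €5558000 × 1.15% × 2/12 = €10652.8333
1 August – 31 December 1996: 5 months at 1.8% → €5558000 × 1.8% × 5/12 = €41685.0000
Total = €90549.0833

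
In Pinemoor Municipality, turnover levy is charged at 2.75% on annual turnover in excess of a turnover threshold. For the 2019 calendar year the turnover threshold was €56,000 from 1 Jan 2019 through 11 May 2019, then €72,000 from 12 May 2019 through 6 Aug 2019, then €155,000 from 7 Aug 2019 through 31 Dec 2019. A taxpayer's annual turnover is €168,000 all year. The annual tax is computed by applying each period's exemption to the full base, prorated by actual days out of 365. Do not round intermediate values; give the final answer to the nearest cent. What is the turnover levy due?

€1,878.66

1 Jan – 11 May 2019: 131 days, exemption €56,000 → (€168,000 − €56,000) × 2.75% × 131/365 = €1,105.4247
12 May – 6 Aug 2019: 87 days, exemption €72,000 → (€168,000 − €72,000) × 2.75% × 87/365 = €629.2603
7 Aug – 31 Dec 2019: 147 days, exemption €155,000 → (€168,000 − €155,000) × 2.75% × 147/365 = €143.9795
Total = €1,878.6644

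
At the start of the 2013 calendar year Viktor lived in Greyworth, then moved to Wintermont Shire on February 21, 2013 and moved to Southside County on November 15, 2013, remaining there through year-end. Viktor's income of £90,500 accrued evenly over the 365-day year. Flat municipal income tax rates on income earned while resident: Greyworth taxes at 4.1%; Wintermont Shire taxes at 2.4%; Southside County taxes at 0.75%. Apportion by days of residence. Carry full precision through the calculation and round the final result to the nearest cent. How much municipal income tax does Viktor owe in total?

£2,194.69

Greyworth, January 1 – February 20, 2013: 51 days → £90,500 × 4.1% × 51/365 = £518.4534
Wintermont Shire, February 21 – November 14, 2013: 267 days → £90,500 × 2.4% × 267/365 = £1,588.8329
Southside County, November 15 – December 31, 2013: 47 days → £90,500 × 0.75% × 47/365 = £87.4007
Total = £2,194.6870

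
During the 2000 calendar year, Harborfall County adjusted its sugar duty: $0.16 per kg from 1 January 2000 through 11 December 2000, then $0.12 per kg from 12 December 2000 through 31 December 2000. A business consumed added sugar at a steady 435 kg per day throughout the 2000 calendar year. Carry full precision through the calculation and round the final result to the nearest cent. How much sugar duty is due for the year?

1 January – 11 December 2000: 346 days × 435 kg/day = 150,510 kg at $0.16/kg → $24081.60
12 December – 31 December 2000: 20 days × 435 kg/day = 8,700 kg at $0.12/kg → $1044.00

$25125.60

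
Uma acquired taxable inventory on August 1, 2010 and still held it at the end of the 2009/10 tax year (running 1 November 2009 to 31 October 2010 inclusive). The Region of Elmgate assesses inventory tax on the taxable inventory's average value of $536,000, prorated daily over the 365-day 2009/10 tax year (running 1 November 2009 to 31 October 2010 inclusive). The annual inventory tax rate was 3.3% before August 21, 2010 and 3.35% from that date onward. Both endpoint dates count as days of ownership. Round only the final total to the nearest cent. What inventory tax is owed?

$4,511.21

August 1 – August 20, 2010: 20 days at 3.3% → $536,000 × 3.3% × 20/365 = $969.2055
August 21 – October 31, 2010: 72 days at 3.35% → $536,000 × 3.35% × 72/365 = $3,542.0055
Total = $4,511.2110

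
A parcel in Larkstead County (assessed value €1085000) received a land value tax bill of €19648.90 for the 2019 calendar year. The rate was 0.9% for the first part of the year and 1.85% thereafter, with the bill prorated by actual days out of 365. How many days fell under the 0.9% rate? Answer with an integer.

Let d = days at the first rate; then 365 − d days at the second rate.
€1085000 × [0.9%·d + 1.85%·(365−d)] / 365 = €19648.90
Solving gives d = 15, so the new rate took effect on 16 Jan 2019.

15 days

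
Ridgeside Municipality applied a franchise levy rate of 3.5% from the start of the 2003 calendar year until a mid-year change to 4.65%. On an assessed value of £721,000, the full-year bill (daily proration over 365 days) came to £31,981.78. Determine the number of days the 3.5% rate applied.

68 days

Let d = days at the first rate; then 365 − d days at the second rate.
£721,000 × [3.5%·d + 4.65%·(365−d)] / 365 = £31,981.78
Solving gives d = 68, so the new rate took effect on 10 March 2003.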